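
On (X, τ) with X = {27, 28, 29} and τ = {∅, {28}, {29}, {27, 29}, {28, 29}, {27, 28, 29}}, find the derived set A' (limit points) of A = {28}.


A' = ∅

For each x ∈ X, list the open sets U ∈ τ with x ∈ U, then check whether U ∩ (A ∖ {x}) ≠ ∅ for every such U.
  x = 27: open {27, 29} ∋ x has {27, 29} ∩ (A ∖ {27}) = ∅, so x is NOT a limit point.
  x = 28: open {28} ∋ x has {28} ∩ (A ∖ {28}) = ∅, so x is NOT a limit point.
  x = 29: open {29} ∋ x has {29} ∩ (A ∖ {29}) = ∅, so x is NOT a limit point.
Collecting: A' = ∅.


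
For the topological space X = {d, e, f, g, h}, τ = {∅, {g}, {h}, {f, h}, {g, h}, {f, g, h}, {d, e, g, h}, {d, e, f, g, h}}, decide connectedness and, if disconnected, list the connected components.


(X, τ) is connected.

Find clopen sets (U ∈ τ with X ∖ U ∈ τ):
  U = ∅, X ∖ U = {d, e, f, g, h} — both open, so U is clopen.
  U = {d, e, f, g, h}, X ∖ U = ∅ — both open, so U is clopen.
Only trivial clopens (∅ and X) exist, so (X, τ) is connected.
Compute connected components by grouping points that agree on all clopens:
  component: {d, e, f, g, h}


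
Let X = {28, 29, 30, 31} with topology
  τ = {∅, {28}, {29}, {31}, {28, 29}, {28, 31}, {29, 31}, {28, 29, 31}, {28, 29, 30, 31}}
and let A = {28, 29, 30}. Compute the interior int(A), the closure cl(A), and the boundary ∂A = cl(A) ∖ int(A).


int(A) = {28, 29}, cl(A) = {28, 29, 30}, ∂A = {30}.

Closed sets in (X, τ) are complements of opens:
  closed(X, τ) = {∅, {30}, {28, 30}, {29, 30}, {30, 31}, {28, 29, 30}, {28, 30, 31}, {29, 30, 31}, {28, 29, 30, 31}}.
int(A) = ⋃ {U ∈ τ : U ⊆ A}. Opens contained in A: ∅, {28}, {29}, {28, 29}.
Taking the union of these: int(A) = {28, 29}.
cl(A) = ⋂ {C closed : A ⊆ C}. Closed sets containing A: {28, 29, 30}, {28, 29, 30, 31}.
Intersecting these: cl(A) = {28, 29, 30}.
∂A = cl(A) ∖ int(A) = {28, 29, 30} ∖ {28, 29} = {30}.


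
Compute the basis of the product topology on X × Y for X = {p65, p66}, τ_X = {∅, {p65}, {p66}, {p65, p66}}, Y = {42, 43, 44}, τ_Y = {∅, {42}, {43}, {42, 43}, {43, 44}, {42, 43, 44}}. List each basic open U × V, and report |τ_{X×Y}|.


Basis B = {∅ × ∅, {p65} × {42}, {p65} × {43}, {p66} × {42}, {p66} × {43}, {p65} × {42, 43}, {p65, p66} × {42}, {p65} × {43, 44}, {p65, p66} × {43}, {p66} × {42, 43}, {p66} × {43, 44}, {p65} × {42, 43, 44}, {p66} × {42, 43, 44}, {p65, p66} × {42, 43}, {p65, p66} × {43, 44}, {p65, p66} × {42, 43, 44}}; |τ_{X×Y}| = 36.

Enumerate products U × V with U ∈ τ_X, V ∈ τ_Y (deduplicated):
  ∅ × ∅ = {} (∅)
  {p65} × {42} = {(p65,42)}
  {p65} × {43} = {(p65,43)}
  {p66} × {42} = {(p66,42)}
  {p66} × {43} = {(p66,43)}
  {p65} × {42, 43} = {(p65,42), (p65,43)}
  {p65, p66} × {42} = {(p65,42), (p66,42)}
  {p65} × {43, 44} = {(p65,43), (p65,44)}
  {p65, p66} × {43} = {(p65,43), (p66,43)}
  {p66} × {42, 43} = {(p66,42), (p66,43)}
  {p66} × {43, 44} = {(p66,43), (p66,44)}
  {p65} × {42, 43, 44} = {(p65,42), (p65,43), (p65,44)}
  {p66} × {42, 43, 44} = {(p66,42), (p66,43), (p66,44)}
  {p65, p66} × {42, 43} = {(p65,42), (p65,43), (p66,42), (p66,43)}
  {p65, p66} × {43, 44} = {(p65,43), (p65,44), (p66,43), (p66,44)}
  {p65, p66} × {42, 43, 44} = {(p65,42), (p65,43), (p65,44), (p66,42), (p66,43), (p66,44)}
These 16 distinct sets form the basis B.
Close under arbitrary unions to get τ_{X×Y}; counting gives |τ_{X×Y}| = 36.


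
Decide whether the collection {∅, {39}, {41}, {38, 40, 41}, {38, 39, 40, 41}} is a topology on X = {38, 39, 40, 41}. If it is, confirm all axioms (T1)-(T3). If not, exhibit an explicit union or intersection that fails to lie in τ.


τ is NOT a topology on X.

Axiom (T1): ∅ ∈ τ? Yes; X ∈ τ? Yes.
Axiom (T2/T3): check pairwise unions and intersections of members of τ.
Counterexample for (T2): {39} ∪ {41} = {39, 41} ∉ τ. Therefore τ is NOT a topology.


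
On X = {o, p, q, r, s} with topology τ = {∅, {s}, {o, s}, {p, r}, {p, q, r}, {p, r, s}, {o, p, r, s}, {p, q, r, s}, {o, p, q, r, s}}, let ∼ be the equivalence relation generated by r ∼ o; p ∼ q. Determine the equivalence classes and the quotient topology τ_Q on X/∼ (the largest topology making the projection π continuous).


X/∼ = {[o=r], [p=q], [s]}; |τ_Q| = 3.

Equivalence classes: [o=r], [p=q], [s].
Quotient map π: X → X/∼ sends o ↦ [o=r], p ↦ [p=q], q ↦ [p=q], r ↦ [o=r], s ↦ [s].
For each subset V ⊆ X/∼, compute π^{-1}(V) ⊆ X and check whether π^{-1}(V) ∈ τ. V is open in τ_Q iff π^{-1}(V) ∈ τ.
  V = {}: π^{-1}(V) = ∅ ∈ τ ✓.
  V = {[o=r]}: π^{-1}(V) = {o, r} ∉ τ ✗.
  V = {[p=q]}: π^{-1}(V) = {p, q} ∉ τ ✗.
  V = {[o=r], [p=q]}: π^{-1}(V) = {o, p, q, r} ∉ τ ✗.
  V = {[s]}: π^{-1}(V) = {s} ∈ τ ✓.
  V = {[o=r], [s]}: π^{-1}(V) = {o, r, s} ∉ τ ✗.
  V = {[p=q], [s]}: π^{-1}(V) = {p, q, s} ∉ τ ✗.
  V = {[o=r], [p=q], [s]}: π^{-1}(V) = {o, p, q, r, s} ∈ τ ✓.
Open sets in the quotient: τ_Q = {{}, {[s]}, {[o=r], [p=q], [s]}} (3 elements).


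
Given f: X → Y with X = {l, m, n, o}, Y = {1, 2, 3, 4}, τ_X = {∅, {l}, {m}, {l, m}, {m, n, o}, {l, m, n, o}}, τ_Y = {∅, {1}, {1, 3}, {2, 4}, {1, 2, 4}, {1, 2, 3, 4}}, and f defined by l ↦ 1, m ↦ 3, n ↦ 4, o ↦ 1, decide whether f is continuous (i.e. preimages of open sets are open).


f is NOT continuous.

Compute f^{-1}(U) for each U ∈ τ_Y:
  U = ∅: f^{-1}(U) = ∅ ∈ τ_X ✓.
  U = {1}: f^{-1}(U) = {l, o} ∉ τ_X ✗.
  U = {1, 3}: f^{-1}(U) = {l, m, o} ∉ τ_X ✗.
  U = {2, 4}: f^{-1}(U) = {n} ∉ τ_X ✗.
  U = {1, 2, 4}: f^{-1}(U) = {l, n, o} ∉ τ_X ✗.
  U = {1, 2, 3, 4}: f^{-1}(U) = {l, m, n, o} ∈ τ_X ✓.
Found U = {1} with f^{-1}(U) = {l, o} not in τ_X. Therefore f is NOT continuous.


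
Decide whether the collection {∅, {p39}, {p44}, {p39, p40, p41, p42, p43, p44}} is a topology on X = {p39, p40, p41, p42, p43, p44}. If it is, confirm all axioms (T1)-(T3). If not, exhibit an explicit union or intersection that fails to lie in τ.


τ is NOT a topology on X.

Axiom (T1): ∅ ∈ τ? Yes; X ∈ τ? Yes.
Axiom (T2/T3): check pairwise unions and intersections of members of τ.
Counterexample for (T2): {p39} ∪ {p44} = {p39, p44} ∉ τ. Therefore τ is NOT a topology.


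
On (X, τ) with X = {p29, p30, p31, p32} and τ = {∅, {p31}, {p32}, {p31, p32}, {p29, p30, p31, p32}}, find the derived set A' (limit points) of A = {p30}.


A' = {p29}

For each x ∈ X, list the open sets U ∈ τ with x ∈ U, then check whether U ∩ (A ∖ {x}) ≠ ∅ for every such U.
  x = p29: opens ∋ x are {p29, p30, p31, p32}; each meets A ∖ {p29}, so x IS a limit point.
  x = p30: open {p29, p30, p31, p32} ∋ x has {p29, p30, p31, p32} ∩ (A ∖ {p30}) = ∅, so x is NOT a limit point.
  x = p31: open {p31} ∋ x has {p31} ∩ (A ∖ {p31}) = ∅, so x is NOT a limit point.
  x = p32: open {p32} ∋ x has {p32} ∩ (A ∖ {p32}) = ∅, so x is NOT a limit point.
Collecting: A' = {p29}.


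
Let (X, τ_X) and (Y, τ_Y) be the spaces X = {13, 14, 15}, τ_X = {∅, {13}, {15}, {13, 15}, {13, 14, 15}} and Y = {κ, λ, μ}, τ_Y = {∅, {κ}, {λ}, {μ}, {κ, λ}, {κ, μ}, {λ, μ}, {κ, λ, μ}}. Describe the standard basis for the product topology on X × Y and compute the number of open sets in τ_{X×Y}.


Basis B = {∅ × ∅, {13} × {κ}, {13} × {λ}, {13} × {μ}, {15} × {κ}, {15} × {λ}, {15} × {μ}, {13} × {κ, λ}, {13} × {κ, μ}, {13, 15} × {κ}, {13} × {λ, μ}, {13, 15} × {λ}, {13, 15} × {μ}, {15} × {κ, λ}, {15} × {κ, μ}, {15} × {λ, μ}, {13} × {κ, λ, μ}, {13, 14, 15} × {κ}, {13, 14, 15} × {λ}, {13, 14, 15} × {μ}, {15} × {κ, λ, μ}, {13, 15} × {κ, λ}, {13, 15} × {κ, μ}, {13, 15} × {λ, μ}, {13, 15} × {κ, λ, μ}, {13, 14, 15} × {κ, λ}, {13, 14, 15} × {κ, μ}, {13, 14, 15} × {λ, μ}, {13, 14, 15} × {κ, λ, μ}}; |τ_{X×Y}| = 125.

Enumerate products U × V with U ∈ τ_X, V ∈ τ_Y (deduplicated):
  ∅ × ∅ = {} (∅)
  {13} × {κ} = {(13,κ)}
  {13} × {λ} = {(13,λ)}
  {13} × {μ} = {(13,μ)}
  {15} × {κ} = {(15,κ)}
  {15} × {λ} = {(15,λ)}
  {15} × {μ} = {(15,μ)}
  {13} × {κ, λ} = {(13,κ), (13,λ)}
  {13} × {κ, μ} = {(13,κ), (13,μ)}
  {13, 15} × {κ} = {(13,κ), (15,κ)}
  {13} × {λ, μ} = {(13,λ), (13,μ)}
  {13, 15} × {λ} = {(13,λ), (15,λ)}
  {13, 15} × {μ} = {(13,μ), (15,μ)}
  {15} × {κ, λ} = {(15,κ), (15,λ)}
  {15} × {κ, μ} = {(15,κ), (15,μ)}
  {15} × {λ, μ} = {(15,λ), (15,μ)}
  {13} × {κ, λ, μ} = {(13,κ), (13,λ), (13,μ)}
  {13, 14, 15} × {κ} = {(13,κ), (14,κ), (15,κ)}
  {13, 14, 15} × {λ} = {(13,λ), (14,λ), (15,λ)}
  {13, 14, 15} × {μ} = {(13,μ), (14,μ), (15,μ)}
  {15} × {κ, λ, μ} = {(15,κ), (15,λ), (15,μ)}
  {13, 15} × {κ, λ} = {(13,κ), (13,λ), (15,κ), (15,λ)}
  {13, 15} × {κ, μ} = {(13,κ), (13,μ), (15,κ), (15,μ)}
  {13, 15} × {λ, μ} = {(13,λ), (13,μ), (15,λ), (15,μ)}
  {13, 15} × {κ, λ, μ} = {(13,κ), (13,λ), (13,μ), (15,κ), (15,λ), (15,μ)}
  {13, 14, 15} × {κ, λ} = {(13,κ), (13,λ), (14,κ), (14,λ), (15,κ), (15,λ)}
  {13, 14, 15} × {κ, μ} = {(13,κ), (13,μ), (14,κ), (14,μ), (15,κ), (15,μ)}
  {13, 14, 15} × {λ, μ} = {(13,λ), (13,μ), (14,λ), (14,μ), (15,λ), (15,μ)}
  {13, 14, 15} × {κ, λ, μ} = {(13,κ), (13,λ), (13,μ), (14,κ), (14,λ), (14,μ), (15,κ), (15,λ), (15,μ)}
These 29 distinct sets form the basis B.
Close under arbitrary unions to get τ_{X×Y}; counting gives |τ_{X×Y}| = 125.


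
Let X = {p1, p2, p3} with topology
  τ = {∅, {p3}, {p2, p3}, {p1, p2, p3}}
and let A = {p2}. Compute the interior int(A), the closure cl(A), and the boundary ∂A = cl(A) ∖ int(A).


int(A) = ∅, cl(A) = {p1, p2}, ∂A = {p1, p2}.

Closed sets in (X, τ) are complements of opens:
  closed(X, τ) = {∅, {p1}, {p1, p2}, {p1, p2, p3}}.
int(A) = ⋃ {U ∈ τ : U ⊆ A}. Opens contained in A: ∅.
Taking the union of these: int(A) = ∅.
cl(A) = ⋂ {C closed : A ⊆ C}. Closed sets containing A: {p1, p2}, {p1, p2, p3}.
Intersecting these: cl(A) = {p1, p2}.
∂A = cl(A) ∖ int(A) = {p1, p2} ∖ ∅ = {p1, p2}.


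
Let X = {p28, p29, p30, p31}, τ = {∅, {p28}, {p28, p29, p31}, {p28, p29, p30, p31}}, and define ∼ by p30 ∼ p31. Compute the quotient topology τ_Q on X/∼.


X/∼ = {[p28], [p29], [p30=p31]}; |τ_Q| = 3.

Equivalence classes: [p28], [p29], [p30=p31].
Quotient map π: X → X/∼ sends p28 ↦ [p28], p29 ↦ [p29], p30 ↦ [p30=p31], p31 ↦ [p30=p31].
For each subset V ⊆ X/∼, compute π^{-1}(V) ⊆ X and check whether π^{-1}(V) ∈ τ. V is open in τ_Q iff π^{-1}(V) ∈ τ.
  V = {}: π^{-1}(V) = ∅ ∈ τ ✓.
  V = {[p28]}: π^{-1}(V) = {p28} ∈ τ ✓.
  V = {[p29]}: π^{-1}(V) = {p29} ∉ τ ✗.
  V = {[p28], [p29]}: π^{-1}(V) = {p28, p29} ∉ τ ✗.
  V = {[p30=p31]}: π^{-1}(V) = {p30, p31} ∉ τ ✗.
  V = {[p28], [p30=p31]}: π^{-1}(V) = {p28, p30, p31} ∉ τ ✗.
  V = {[p29], [p30=p31]}: π^{-1}(V) = {p29, p30, p31} ∉ τ ✗.
  V = {[p28], [p29], [p30=p31]}: π^{-1}(V) = {p28, p29, p30, p31} ∈ τ ✓.
Open sets in the quotient: τ_Q = {{}, {[p28]}, {[p28], [p29], [p30=p31]}} (3 elements).


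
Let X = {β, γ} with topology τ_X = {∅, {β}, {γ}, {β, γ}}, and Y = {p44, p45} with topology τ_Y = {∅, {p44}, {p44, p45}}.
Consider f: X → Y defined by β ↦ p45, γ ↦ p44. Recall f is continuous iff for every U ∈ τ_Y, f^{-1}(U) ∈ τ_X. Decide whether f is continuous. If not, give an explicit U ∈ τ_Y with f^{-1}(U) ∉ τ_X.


f IS continuous.

Compute f^{-1}(U) for each U ∈ τ_Y:
  U = ∅: f^{-1}(U) = ∅ ∈ τ_X ✓.
  U = {p44}: f^{-1}(U) = {γ} ∈ τ_X ✓.
  U = {p44, p45}: f^{-1}(U) = {β, γ} ∈ τ_X ✓.
Every preimage lies in τ_X, so f IS continuous.


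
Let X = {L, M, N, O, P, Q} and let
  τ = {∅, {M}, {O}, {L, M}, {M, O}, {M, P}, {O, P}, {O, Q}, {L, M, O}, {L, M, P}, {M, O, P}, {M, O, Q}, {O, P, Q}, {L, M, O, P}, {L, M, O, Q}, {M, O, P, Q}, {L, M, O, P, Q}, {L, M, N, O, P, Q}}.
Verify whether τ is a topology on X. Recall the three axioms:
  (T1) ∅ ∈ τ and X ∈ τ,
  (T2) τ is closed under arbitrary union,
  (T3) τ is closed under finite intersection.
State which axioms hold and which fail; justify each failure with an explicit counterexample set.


τ is NOT a topology on X.

Axiom (T1): ∅ ∈ τ? Yes; X ∈ τ? Yes.
Axiom (T2/T3): check pairwise unions and intersections of members of τ.
Counterexample for (T3): {M, P} ∩ {O, P} = {P} ∉ τ. Therefore τ is NOT a topology.


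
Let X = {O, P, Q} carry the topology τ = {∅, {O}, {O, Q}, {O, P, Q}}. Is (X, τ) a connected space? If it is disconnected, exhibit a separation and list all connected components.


(X, τ) is connected.

Find clopen sets (U ∈ τ with X ∖ U ∈ τ):
  U = ∅, X ∖ U = {O, P, Q} — both open, so U is clopen.
  U = {O, P, Q}, X ∖ U = ∅ — both open, so U is clopen.
Only trivial clopens (∅ and X) exist, so (X, τ) is connected.
Compute connected components by grouping points that agree on all clopens:
  component: {O, P, Q}


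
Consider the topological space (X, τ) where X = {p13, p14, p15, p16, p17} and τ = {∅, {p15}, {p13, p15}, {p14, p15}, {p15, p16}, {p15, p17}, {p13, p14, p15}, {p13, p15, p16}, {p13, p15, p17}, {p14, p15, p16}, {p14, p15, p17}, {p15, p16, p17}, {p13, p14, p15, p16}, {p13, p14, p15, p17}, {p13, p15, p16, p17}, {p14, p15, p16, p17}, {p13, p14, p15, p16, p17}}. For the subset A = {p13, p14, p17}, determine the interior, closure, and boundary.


int(A) = ∅, cl(A) = {p13, p14, p17}, ∂A = {p13, p14, p17}.

Closed sets in (X, τ) are complements of opens:
  closed(X, τ) = {∅, {p13}, {p14}, {p16}, {p17}, {p13, p14}, {p13, p16}, {p13, p17}, {p14, p16}, {p14, p17}, {p16, p17}, {p13, p14, p16}, {p13, p14, p17}, {p13, p16, p17}, {p14, p16, p17}, {p13, p14, p16, p17}, {p13, p14, p15, p16, p17}}.
int(A) = ⋃ {U ∈ τ : U ⊆ A}. Opens contained in A: ∅.
Taking the union of these: int(A) = ∅.
cl(A) = ⋂ {C closed : A ⊆ C}. Closed sets containing A: {p13, p14, p17}, {p13, p14, p16, p17}, {p13, p14, p15, p16, p17}.
Intersecting these: cl(A) = {p13, p14, p17}.
∂A = cl(A) ∖ int(A) = {p13, p14, p17} ∖ ∅ = {p13, p14, p17}.


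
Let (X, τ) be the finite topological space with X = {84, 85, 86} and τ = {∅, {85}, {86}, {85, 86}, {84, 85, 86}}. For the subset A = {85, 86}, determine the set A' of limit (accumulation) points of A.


A' = {84}

For each x ∈ X, list the open sets U ∈ τ with x ∈ U, then check whether U ∩ (A ∖ {x}) ≠ ∅ for every such U.
  x = 84: opens ∋ x are {84, 85, 86}; each meets A ∖ {84}, so x IS a limit point.
  x = 85: open {85} ∋ x has {85} ∩ (A ∖ {85}) = ∅, so x is NOT a limit point.
  x = 86: open {86} ∋ x has {86} ∩ (A ∖ {86}) = ∅, so x is NOT a limit point.
Collecting: A' = {84}.


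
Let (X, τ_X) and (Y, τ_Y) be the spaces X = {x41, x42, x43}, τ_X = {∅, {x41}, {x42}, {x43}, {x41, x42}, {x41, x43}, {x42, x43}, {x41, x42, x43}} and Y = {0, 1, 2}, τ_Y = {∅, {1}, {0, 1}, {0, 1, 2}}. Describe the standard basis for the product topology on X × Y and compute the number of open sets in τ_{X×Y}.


Basis B = {∅ × ∅, {x41} × {1}, {x42} × {1}, {x43} × {1}, {x41} × {0, 1}, {x41, x42} × {1}, {x41, x43} × {1}, {x42} × {0, 1}, {x42, x43} × {1}, {x43} × {0, 1}, {x41} × {0, 1, 2}, {x41, x42, x43} × {1}, {x42} × {0, 1, 2}, {x43} × {0, 1, 2}, {x41, x42} × {0, 1}, {x41, x43} × {0, 1}, {x42, x43} × {0, 1}, {x41, x42} × {0, 1, 2}, {x41, x43} × {0, 1, 2}, {x41, x42, x43} × {0, 1}, {x42, x43} × {0, 1, 2}, {x41, x42, x43} × {0, 1, 2}}; |τ_{X×Y}| = 64.

Enumerate products U × V with U ∈ τ_X, V ∈ τ_Y (deduplicated):
  ∅ × ∅ = {} (∅)
  {x41} × {1} = {(x41,1)}
  {x42} × {1} = {(x42,1)}
  {x43} × {1} = {(x43,1)}
  {x41} × {0, 1} = {(x41,0), (x41,1)}
  {x41, x42} × {1} = {(x41,1), (x42,1)}
  {x41, x43} × {1} = {(x41,1), (x43,1)}
  {x42} × {0, 1} = {(x42,0), (x42,1)}
  {x42, x43} × {1} = {(x42,1), (x43,1)}
  {x43} × {0, 1} = {(x43,0), (x43,1)}
  {x41} × {0, 1, 2} = {(x41,0), (x41,1), (x41,2)}
  {x41, x42, x43} × {1} = {(x41,1), (x42,1), (x43,1)}
  {x42} × {0, 1, 2} = {(x42,0), (x42,1), (x42,2)}
  {x43} × {0, 1, 2} = {(x43,0), (x43,1), (x43,2)}
  {x41, x42} × {0, 1} = {(x41,0), (x41,1), (x42,0), (x42,1)}
  {x41, x43} × {0, 1} = {(x41,0), (x41,1), (x43,0), (x43,1)}
  {x42, x43} × {0, 1} = {(x42,0), (x42,1), (x43,0), (x43,1)}
  {x41, x42} × {0, 1, 2} = {(x41,0), (x41,1), (x41,2), (x42,0), (x42,1), (x42,2)}
  {x41, x43} × {0, 1, 2} = {(x41,0), (x41,1), (x41,2), (x43,0), (x43,1), (x43,2)}
  {x41, x42, x43} × {0, 1} = {(x41,0), (x41,1), (x42,0), (x42,1), (x43,0), (x43,1)}
  {x42, x43} × {0, 1, 2} = {(x42,0), (x42,1), (x42,2), (x43,0), (x43,1), (x43,2)}
  {x41, x42, x43} × {0, 1, 2} = {(x41,0), (x41,1), (x41,2), (x42,0), (x42,1), (x42,2), (x43,0), (x43,1), (x43,2)}
These 22 distinct sets form the basis B.
Close under arbitrary unions to get τ_{X×Y}; counting gives |τ_{X×Y}| = 64.


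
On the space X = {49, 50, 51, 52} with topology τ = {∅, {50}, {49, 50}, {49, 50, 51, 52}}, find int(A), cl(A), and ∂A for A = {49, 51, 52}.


int(A) = ∅, cl(A) = {49, 51, 52}, ∂A = {49, 51, 52}.

Closed sets in (X, τ) are complements of opens:
  closed(X, τ) = {∅, {51, 52}, {49, 51, 52}, {49, 50, 51, 52}}.
int(A) = ⋃ {U ∈ τ : U ⊆ A}. Opens contained in A: ∅.
Taking the union of these: int(A) = ∅.
cl(A) = ⋂ {C closed : A ⊆ C}. Closed sets containing A: {49, 51, 52}, {49, 50, 51, 52}.
Intersecting these: cl(A) = {49, 51, 52}.
∂A = cl(A) ∖ int(A) = {49, 51, 52} ∖ ∅ = {49, 51, 52}.


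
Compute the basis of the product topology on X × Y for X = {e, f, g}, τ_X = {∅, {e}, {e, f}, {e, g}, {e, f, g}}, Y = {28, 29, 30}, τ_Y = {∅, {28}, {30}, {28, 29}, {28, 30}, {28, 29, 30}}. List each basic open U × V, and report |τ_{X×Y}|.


Basis B = {∅ × ∅, {e} × {28}, {e} × {30}, {e} × {28, 29}, {e} × {28, 30}, {e, f} × {28}, {e, g} × {28}, {e, f} × {30}, {e, g} × {30}, {e} × {28, 29, 30}, {e, f, g} × {28}, {e, f, g} × {30}, {e, f} × {28, 29}, {e, g} × {28, 29}, {e, f} × {28, 30}, {e, g} × {28, 30}, {e, f} × {28, 29, 30}, {e, g} × {28, 29, 30}, {e, f, g} × {28, 29}, {e, f, g} × {28, 30}, {e, f, g} × {28, 29, 30}}; |τ_{X×Y}| = 70.

Enumerate products U × V with U ∈ τ_X, V ∈ τ_Y (deduplicated):
  ∅ × ∅ = {} (∅)
  {e} × {28} = {(e,28)}
  {e} × {30} = {(e,30)}
  {e} × {28, 29} = {(e,28), (e,29)}
  {e} × {28, 30} = {(e,28), (e,30)}
  {e, f} × {28} = {(e,28), (f,28)}
  {e, g} × {28} = {(e,28), (g,28)}
  {e, f} × {30} = {(e,30), (f,30)}
  {e, g} × {30} = {(e,30), (g,30)}
  {e} × {28, 29, 30} = {(e,28), (e,29), (e,30)}
  {e, f, g} × {28} = {(e,28), (f,28), (g,28)}
  {e, f, g} × {30} = {(e,30), (f,30), (g,30)}
  {e, f} × {28, 29} = {(e,28), (e,29), (f,28), (f,29)}
  {e, g} × {28, 29} = {(e,28), (e,29), (g,28), (g,29)}
  {e, f} × {28, 30} = {(e,28), (e,30), (f,28), (f,30)}
  {e, g} × {28, 30} = {(e,28), (e,30), (g,28), (g,30)}
  {e, f} × {28, 29, 30} = {(e,28), (e,29), (e,30), (f,28), (f,29), (f,30)}
  {e, g} × {28, 29, 30} = {(e,28), (e,29), (e,30), (g,28), (g,29), (g,30)}
  {e, f, g} × {28, 29} = {(e,28), (e,29), (f,28), (f,29), (g,28), (g,29)}
  {e, f, g} × {28, 30} = {(e,28), (e,30), (f,28), (f,30), (g,28), (g,30)}
  {e, f, g} × {28, 29, 30} = {(e,28), (e,29), (e,30), (f,28), (f,29), (f,30), (g,28), (g,29), (g,30)}
These 21 distinct sets form the basis B.
Close under arbitrary unions to get τ_{X×Y}; counting gives |τ_{X×Y}| = 70.


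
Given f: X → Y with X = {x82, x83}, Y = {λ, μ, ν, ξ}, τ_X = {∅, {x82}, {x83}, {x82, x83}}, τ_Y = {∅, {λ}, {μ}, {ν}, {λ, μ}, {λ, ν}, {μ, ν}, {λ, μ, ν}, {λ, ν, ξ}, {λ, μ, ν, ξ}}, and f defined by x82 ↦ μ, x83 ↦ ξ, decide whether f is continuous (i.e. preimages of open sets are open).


f IS continuous.

Compute f^{-1}(U) for each U ∈ τ_Y:
  U = ∅: f^{-1}(U) = ∅ ∈ τ_X ✓.
  U = {λ}: f^{-1}(U) = ∅ ∈ τ_X ✓.
  U = {μ}: f^{-1}(U) = {x82} ∈ τ_X ✓.
  U = {ν}: f^{-1}(U) = ∅ ∈ τ_X ✓.
  U = {λ, μ}: f^{-1}(U) = {x82} ∈ τ_X ✓.
  U = {λ, ν}: f^{-1}(U) = ∅ ∈ τ_X ✓.
  U = {μ, ν}: f^{-1}(U) = {x82} ∈ τ_X ✓.
  U = {λ, μ, ν}: f^{-1}(U) = {x82} ∈ τ_X ✓.
  U = {λ, ν, ξ}: f^{-1}(U) = {x83} ∈ τ_X ✓.
  U = {λ, μ, ν, ξ}: f^{-1}(U) = {x82, x83} ∈ τ_X ✓.
Every preimage lies in τ_X, so f IS continuous.


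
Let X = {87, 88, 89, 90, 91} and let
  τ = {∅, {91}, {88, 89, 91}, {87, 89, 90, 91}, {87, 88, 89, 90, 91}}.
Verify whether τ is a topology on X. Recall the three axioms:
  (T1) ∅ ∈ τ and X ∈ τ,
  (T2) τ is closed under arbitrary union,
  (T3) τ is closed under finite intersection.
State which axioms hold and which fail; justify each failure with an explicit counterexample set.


τ is NOT a topology on X.

Axiom (T1): ∅ ∈ τ? Yes; X ∈ τ? Yes.
Axiom (T2/T3): check pairwise unions and intersections of members of τ.
Counterexample for (T3): {88, 89, 91} ∩ {87, 89, 90, 91} = {89, 91} ∉ τ. Therefore τ is NOT a topology.


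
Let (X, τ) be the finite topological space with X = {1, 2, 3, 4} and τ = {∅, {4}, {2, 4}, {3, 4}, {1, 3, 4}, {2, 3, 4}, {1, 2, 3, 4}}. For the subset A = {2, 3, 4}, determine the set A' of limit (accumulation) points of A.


A' = {1, 2, 3}

For each x ∈ X, list the open sets U ∈ τ with x ∈ U, then check whether U ∩ (A ∖ {x}) ≠ ∅ for every such U.
  x = 1: opens ∋ x are {1, 3, 4}, {1, 2, 3, 4}; each meets A ∖ {1}, so x IS a limit point.
  x = 2: opens ∋ x are {2, 4}, {2, 3, 4}, {1, 2, 3, 4}; each meets A ∖ {2}, so x IS a limit point.
  x = 3: opens ∋ x are {3, 4}, {1, 3, 4}, {2, 3, 4}, {1, 2, 3, 4}; each meets A ∖ {3}, so x IS a limit point.
  x = 4: open {4} ∋ x has {4} ∩ (A ∖ {4}) = ∅, so x is NOT a limit point.
Collecting: A' = {1, 2, 3}.


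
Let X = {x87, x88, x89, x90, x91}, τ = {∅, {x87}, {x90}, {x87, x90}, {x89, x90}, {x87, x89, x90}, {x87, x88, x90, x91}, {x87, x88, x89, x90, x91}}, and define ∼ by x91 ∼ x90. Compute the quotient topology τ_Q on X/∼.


X/∼ = {[x87], [x88], [x89], [x90=x91]}; |τ_Q| = 4.

Equivalence classes: [x87], [x88], [x89], [x90=x91].
Quotient map π: X → X/∼ sends x87 ↦ [x87], x88 ↦ [x88], x89 ↦ [x89], x90 ↦ [x90=x91], x91 ↦ [x90=x91].
For each subset V ⊆ X/∼, compute π^{-1}(V) ⊆ X and check whether π^{-1}(V) ∈ τ. V is open in τ_Q iff π^{-1}(V) ∈ τ.
  V = {}: π^{-1}(V) = ∅ ∈ τ ✓.
  V = {[x87]}: π^{-1}(V) = {x87} ∈ τ ✓.
  V = {[x88]}: π^{-1}(V) = {x88} ∉ τ ✗.
  V = {[x87], [x88]}: π^{-1}(V) = {x87, x88} ∉ τ ✗.
  V = {[x89]}: π^{-1}(V) = {x89} ∉ τ ✗.
  V = {[x87], [x89]}: π^{-1}(V) = {x87, x89} ∉ τ ✗.
  V = {[x88], [x89]}: π^{-1}(V) = {x88, x89} ∉ τ ✗.
  V = {[x87], [x88], [x89]}: π^{-1}(V) = {x87, x88, x89} ∉ τ ✗.
  V = {[x90=x91]}: π^{-1}(V) = {x90, x91} ∉ τ ✗.
  V = {[x87], [x90=x91]}: π^{-1}(V) = {x87, x90, x91} ∉ τ ✗.
  V = {[x88], [x90=x91]}: π^{-1}(V) = {x88, x90, x91} ∉ τ ✗.
  V = {[x87], [x88], [x90=x91]}: π^{-1}(V) = {x87, x88, x90, x91} ∈ τ ✓.
  V = {[x89], [x90=x91]}: π^{-1}(V) = {x89, x90, x91} ∉ τ ✗.
  V = {[x87], [x89], [x90=x91]}: π^{-1}(V) = {x87, x89, x90, x91} ∉ τ ✗.
  V = {[x88], [x89], [x90=x91]}: π^{-1}(V) = {x88, x89, x90, x91} ∉ τ ✗.
  V = {[x87], [x88], [x89], [x90=x91]}: π^{-1}(V) = {x87, x88, x89, x90, x91} ∈ τ ✓.
Open sets in the quotient: τ_Q = {{}, {[x87]}, {[x87], [x88], [x90=x91]}, {[x87], [x88], [x89], [x90=x91]}} (4 elements).


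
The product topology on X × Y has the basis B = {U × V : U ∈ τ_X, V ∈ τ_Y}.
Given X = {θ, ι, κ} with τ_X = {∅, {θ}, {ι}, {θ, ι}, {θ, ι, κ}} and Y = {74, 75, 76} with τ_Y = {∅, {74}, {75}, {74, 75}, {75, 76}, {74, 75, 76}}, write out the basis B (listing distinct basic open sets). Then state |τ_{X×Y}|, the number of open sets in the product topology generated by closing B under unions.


Basis B = {∅ × ∅, {θ} × {74}, {θ} × {75}, {ι} × {74}, {ι} × {75}, {θ} × {74, 75}, {θ, ι} × {74}, {θ} × {75, 76}, {θ, ι} × {75}, {ι} × {74, 75}, {ι} × {75, 76}, {θ} × {74, 75, 76}, {θ, ι, κ} × {74}, {θ, ι, κ} × {75}, {ι} × {74, 75, 76}, {θ, ι} × {74, 75}, {θ, ι} × {75, 76}, {θ, ι} × {74, 75, 76}, {θ, ι, κ} × {74, 75}, {θ, ι, κ} × {75, 76}, {θ, ι, κ} × {74, 75, 76}}; |τ_{X×Y}| = 70.

Enumerate products U × V with U ∈ τ_X, V ∈ τ_Y (deduplicated):
  ∅ × ∅ = {} (∅)
  {θ} × {74} = {(θ,74)}
  {θ} × {75} = {(θ,75)}
  {ι} × {74} = {(ι,74)}
  {ι} × {75} = {(ι,75)}
  {θ} × {74, 75} = {(θ,74), (θ,75)}
  {θ, ι} × {74} = {(θ,74), (ι,74)}
  {θ} × {75, 76} = {(θ,75), (θ,76)}
  {θ, ι} × {75} = {(θ,75), (ι,75)}
  {ι} × {74, 75} = {(ι,74), (ι,75)}
  {ι} × {75, 76} = {(ι,75), (ι,76)}
  {θ} × {74, 75, 76} = {(θ,74), (θ,75), (θ,76)}
  {θ, ι, κ} × {74} = {(θ,74), (ι,74), (κ,74)}
  {θ, ι, κ} × {75} = {(θ,75), (ι,75), (κ,75)}
  {ι} × {74, 75, 76} = {(ι,74), (ι,75), (ι,76)}
  {θ, ι} × {74, 75} = {(θ,74), (θ,75), (ι,74), (ι,75)}
  {θ, ι} × {75, 76} = {(θ,75), (θ,76), (ι,75), (ι,76)}
  {θ, ι} × {74, 75, 76} = {(θ,74), (θ,75), (θ,76), (ι,74), (ι,75), (ι,76)}
  {θ, ι, κ} × {74, 75} = {(θ,74), (θ,75), (ι,74), (ι,75), (κ,74), (κ,75)}
  {θ, ι, κ} × {75, 76} = {(θ,75), (θ,76), (ι,75), (ι,76), (κ,75), (κ,76)}
  {θ, ι, κ} × {74, 75, 76} = {(θ,74), (θ,75), (θ,76), (ι,74), (ι,75), (ι,76), (κ,74), (κ,75), (κ,76)}
These 21 distinct sets form the basis B.
Close under arbitrary unions to get τ_{X×Y}; counting gives |τ_{X×Y}| = 70.


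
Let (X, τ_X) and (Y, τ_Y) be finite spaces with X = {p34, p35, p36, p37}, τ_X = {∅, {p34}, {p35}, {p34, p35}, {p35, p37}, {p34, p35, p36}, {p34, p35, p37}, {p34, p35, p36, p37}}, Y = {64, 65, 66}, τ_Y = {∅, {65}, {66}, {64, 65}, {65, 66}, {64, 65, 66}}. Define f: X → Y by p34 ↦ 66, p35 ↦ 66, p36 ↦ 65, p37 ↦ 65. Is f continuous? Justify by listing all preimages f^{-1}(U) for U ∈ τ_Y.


f is NOT continuous.

Compute f^{-1}(U) for each U ∈ τ_Y:
  U = ∅: f^{-1}(U) = ∅ ∈ τ_X ✓.
  U = {65}: f^{-1}(U) = {p36, p37} ∉ τ_X ✗.
  U = {66}: f^{-1}(U) = {p34, p35} ∈ τ_X ✓.
  U = {64, 65}: f^{-1}(U) = {p36, p37} ∉ τ_X ✗.
  U = {65, 66}: f^{-1}(U) = {p34, p35, p36, p37} ∈ τ_X ✓.
  U = {64, 65, 66}: f^{-1}(U) = {p34, p35, p36, p37} ∈ τ_X ✓.
Found U = {65} with f^{-1}(U) = {p36, p37} not in τ_X. Therefore f is NOT continuous.


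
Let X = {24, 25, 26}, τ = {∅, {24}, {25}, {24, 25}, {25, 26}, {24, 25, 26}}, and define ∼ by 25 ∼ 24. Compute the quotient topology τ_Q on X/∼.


X/∼ = {[24=25], [26]}; |τ_Q| = 3.

Equivalence classes: [24=25], [26].
Quotient map π: X → X/∼ sends 24 ↦ [24=25], 25 ↦ [24=25], 26 ↦ [26].
For each subset V ⊆ X/∼, compute π^{-1}(V) ⊆ X and check whether π^{-1}(V) ∈ τ. V is open in τ_Q iff π^{-1}(V) ∈ τ.
  V = {}: π^{-1}(V) = ∅ ∈ τ ✓.
  V = {[24=25]}: π^{-1}(V) = {24, 25} ∈ τ ✓.
  V = {[26]}: π^{-1}(V) = {26} ∉ τ ✗.
  V = {[24=25], [26]}: π^{-1}(V) = {24, 25, 26} ∈ τ ✓.
Open sets in the quotient: τ_Q = {{}, {[24=25]}, {[24=25], [26]}} (3 elements).


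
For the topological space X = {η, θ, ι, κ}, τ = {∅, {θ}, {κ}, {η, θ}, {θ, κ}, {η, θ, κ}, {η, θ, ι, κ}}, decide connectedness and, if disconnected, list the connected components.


(X, τ) is connected.

Find clopen sets (U ∈ τ with X ∖ U ∈ τ):
  U = ∅, X ∖ U = {η, θ, ι, κ} — both open, so U is clopen.
  U = {η, θ, ι, κ}, X ∖ U = ∅ — both open, so U is clopen.
Only trivial clopens (∅ and X) exist, so (X, τ) is connected.
Compute connected components by grouping points that agree on all clopens:
  component: {η, θ, ι, κ}


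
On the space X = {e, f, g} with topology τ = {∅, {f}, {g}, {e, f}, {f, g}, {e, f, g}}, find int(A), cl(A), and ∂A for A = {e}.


int(A) = ∅, cl(A) = {e}, ∂A = {e}.

Closed sets in (X, τ) are complements of opens:
  closed(X, τ) = {∅, {e}, {g}, {e, f}, {e, g}, {e, f, g}}.
int(A) = ⋃ {U ∈ τ : U ⊆ A}. Opens contained in A: ∅.
Taking the union of these: int(A) = ∅.
cl(A) = ⋂ {C closed : A ⊆ C}. Closed sets containing A: {e}, {e, f}, {e, g}, {e, f, g}.
Intersecting these: cl(A) = {e}.
∂A = cl(A) ∖ int(A) = {e} ∖ ∅ = {e}.


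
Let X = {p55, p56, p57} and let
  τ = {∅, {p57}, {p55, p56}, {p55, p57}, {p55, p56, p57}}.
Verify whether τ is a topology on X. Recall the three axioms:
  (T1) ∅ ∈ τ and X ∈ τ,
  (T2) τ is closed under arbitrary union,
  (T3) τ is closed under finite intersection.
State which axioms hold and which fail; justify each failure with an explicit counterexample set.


τ is NOT a topology on X.

Axiom (T1): ∅ ∈ τ? Yes; X ∈ τ? Yes.
Axiom (T2/T3): check pairwise unions and intersections of members of τ.
Counterexample for (T3): {p55, p56} ∩ {p55, p57} = {p55} ∉ τ. Therefore τ is NOT a topology.


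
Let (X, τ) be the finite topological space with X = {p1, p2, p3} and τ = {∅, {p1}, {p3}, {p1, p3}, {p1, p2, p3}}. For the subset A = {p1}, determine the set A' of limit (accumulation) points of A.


A' = {p2}

For each x ∈ X, list the open sets U ∈ τ with x ∈ U, then check whether U ∩ (A ∖ {x}) ≠ ∅ for every such U.
  x = p1: open {p1} ∋ x has {p1} ∩ (A ∖ {p1}) = ∅, so x is NOT a limit point.
  x = p2: opens ∋ x are {p1, p2, p3}; each meets A ∖ {p2}, so x IS a limit point.
  x = p3: open {p3} ∋ x has {p3} ∩ (A ∖ {p3}) = ∅, so x is NOT a limit point.
Collecting: A' = {p2}.


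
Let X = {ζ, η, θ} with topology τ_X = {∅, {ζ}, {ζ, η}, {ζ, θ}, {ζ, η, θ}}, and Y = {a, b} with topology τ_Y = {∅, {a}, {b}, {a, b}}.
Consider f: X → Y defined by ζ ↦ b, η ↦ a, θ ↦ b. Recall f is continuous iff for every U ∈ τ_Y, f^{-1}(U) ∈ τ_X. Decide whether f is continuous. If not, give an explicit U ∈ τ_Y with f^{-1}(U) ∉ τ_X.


f is NOT continuous.

Compute f^{-1}(U) for each U ∈ τ_Y:
  U = ∅: f^{-1}(U) = ∅ ∈ τ_X ✓.
  U = {a}: f^{-1}(U) = {η} ∉ τ_X ✗.
  U = {b}: f^{-1}(U) = {ζ, θ} ∈ τ_X ✓.
  U = {a, b}: f^{-1}(U) = {ζ, η, θ} ∈ τ_X ✓.
Found U = {a} with f^{-1}(U) = {η} not in τ_X. Therefore f is NOT continuous.


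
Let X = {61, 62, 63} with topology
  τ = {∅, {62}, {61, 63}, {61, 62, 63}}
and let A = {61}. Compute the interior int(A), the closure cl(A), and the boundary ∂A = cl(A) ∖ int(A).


int(A) = ∅, cl(A) = {61, 63}, ∂A = {61, 63}.

Closed sets in (X, τ) are complements of opens:
  closed(X, τ) = {∅, {62}, {61, 63}, {61, 62, 63}}.
int(A) = ⋃ {U ∈ τ : U ⊆ A}. Opens contained in A: ∅.
Taking the union of these: int(A) = ∅.
cl(A) = ⋂ {C closed : A ⊆ C}. Closed sets containing A: {61, 63}, {61, 62, 63}.
Intersecting these: cl(A) = {61, 63}.
∂A = cl(A) ∖ int(A) = {61, 63} ∖ ∅ = {61, 63}.


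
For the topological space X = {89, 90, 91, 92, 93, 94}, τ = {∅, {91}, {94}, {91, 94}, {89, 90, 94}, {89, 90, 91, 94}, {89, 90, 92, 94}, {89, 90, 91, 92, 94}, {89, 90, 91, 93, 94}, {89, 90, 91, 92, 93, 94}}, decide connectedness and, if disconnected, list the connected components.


(X, τ) is connected.

Find clopen sets (U ∈ τ with X ∖ U ∈ τ):
  U = ∅, X ∖ U = {89, 90, 91, 92, 93, 94} — both open, so U is clopen.
  U = {89, 90, 91, 92, 93, 94}, X ∖ U = ∅ — both open, so U is clopen.
Only trivial clopens (∅ and X) exist, so (X, τ) is connected.
Compute connected components by grouping points that agree on all clopens:
  component: {89, 90, 91, 92, 93, 94}


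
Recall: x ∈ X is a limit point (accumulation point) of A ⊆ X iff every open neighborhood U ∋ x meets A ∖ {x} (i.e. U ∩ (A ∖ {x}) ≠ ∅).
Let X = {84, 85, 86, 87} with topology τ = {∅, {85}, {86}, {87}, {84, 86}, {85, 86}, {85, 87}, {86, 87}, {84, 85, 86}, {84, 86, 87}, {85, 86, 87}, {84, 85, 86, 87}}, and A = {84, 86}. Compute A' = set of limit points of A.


A' = {84}

For each x ∈ X, list the open sets U ∈ τ with x ∈ U, then check whether U ∩ (A ∖ {x}) ≠ ∅ for every such U.
  x = 84: opens ∋ x are {84, 86}, {84, 85, 86}, {84, 86, 87}, {84, 85, 86, 87}; each meets A ∖ {84}, so x IS a limit point.
  x = 85: open {85} ∋ x has {85} ∩ (A ∖ {85}) = ∅, so x is NOT a limit point.
  x = 86: open {86} ∋ x has {86} ∩ (A ∖ {86}) = ∅, so x is NOT a limit point.
  x = 87: open {87} ∋ x has {87} ∩ (A ∖ {87}) = ∅, so x is NOT a limit point.
Collecting: A' = {84}.


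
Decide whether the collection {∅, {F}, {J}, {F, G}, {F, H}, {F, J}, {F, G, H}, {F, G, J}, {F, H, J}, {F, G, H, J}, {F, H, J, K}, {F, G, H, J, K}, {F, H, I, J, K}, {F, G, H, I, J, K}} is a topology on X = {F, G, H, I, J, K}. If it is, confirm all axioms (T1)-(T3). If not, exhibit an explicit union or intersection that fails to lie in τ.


τ IS a topology on X.

Axiom (T1): ∅ ∈ τ? Yes; X ∈ τ? Yes.
Axiom (T2/T3): check pairwise unions and intersections of members of τ.
All pairwise intersections and unions checked — each lies in τ. Therefore τ satisfies (T1), (T2), (T3): it IS a topology on X.


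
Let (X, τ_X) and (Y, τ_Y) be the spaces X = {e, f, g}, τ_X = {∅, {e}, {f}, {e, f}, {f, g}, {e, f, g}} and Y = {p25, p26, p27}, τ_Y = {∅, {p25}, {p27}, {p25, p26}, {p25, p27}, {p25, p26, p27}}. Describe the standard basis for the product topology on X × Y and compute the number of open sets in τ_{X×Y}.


Basis B = {∅ × ∅, {e} × {p25}, {e} × {p27}, {f} × {p25}, {f} × {p27}, {e} × {p25, p26}, {e} × {p25, p27}, {e, f} × {p25}, {e, f} × {p27}, {f} × {p25, p26}, {f} × {p25, p27}, {f, g} × {p25}, {f, g} × {p27}, {e} × {p25, p26, p27}, {e, f, g} × {p25}, {e, f, g} × {p27}, {f} × {p25, p26, p27}, {e, f} × {p25, p26}, {e, f} × {p25, p27}, {f, g} × {p25, p26}, {f, g} × {p25, p27}, {e, f} × {p25, p26, p27}, {e, f, g} × {p25, p26}, {e, f, g} × {p25, p27}, {f, g} × {p25, p26, p27}, {e, f, g} × {p25, p26, p27}}; |τ_{X×Y}| = 108.

Enumerate products U × V with U ∈ τ_X, V ∈ τ_Y (deduplicated):
  ∅ × ∅ = {} (∅)
  {e} × {p25} = {(e,p25)}
  {e} × {p27} = {(e,p27)}
  {f} × {p25} = {(f,p25)}
  {f} × {p27} = {(f,p27)}
  {e} × {p25, p26} = {(e,p25), (e,p26)}
  {e} × {p25, p27} = {(e,p25), (e,p27)}
  {e, f} × {p25} = {(e,p25), (f,p25)}
  {e, f} × {p27} = {(e,p27), (f,p27)}
  {f} × {p25, p26} = {(f,p25), (f,p26)}
  {f} × {p25, p27} = {(f,p25), (f,p27)}
  {f, g} × {p25} = {(f,p25), (g,p25)}
  {f, g} × {p27} = {(f,p27), (g,p27)}
  {e} × {p25, p26, p27} = {(e,p25), (e,p26), (e,p27)}
  {e, f, g} × {p25} = {(e,p25), (f,p25), (g,p25)}
  {e, f, g} × {p27} = {(e,p27), (f,p27), (g,p27)}
  {f} × {p25, p26, p27} = {(f,p25), (f,p26), (f,p27)}
  {e, f} × {p25, p26} = {(e,p25), (e,p26), (f,p25), (f,p26)}
  {e, f} × {p25, p27} = {(e,p25), (e,p27), (f,p25), (f,p27)}
  {f, g} × {p25, p26} = {(f,p25), (f,p26), (g,p25), (g,p26)}
  {f, g} × {p25, p27} = {(f,p25), (f,p27), (g,p25), (g,p27)}
  {e, f} × {p25, p26, p27} = {(e,p25), (e,p26), (e,p27), (f,p25), (f,p26), (f,p27)}
  {e, f, g} × {p25, p26} = {(e,p25), (e,p26), (f,p25), (f,p26), (g,p25), (g,p26)}
  {e, f, g} × {p25, p27} = {(e,p25), (e,p27), (f,p25), (f,p27), (g,p25), (g,p27)}
  {f, g} × {p25, p26, p27} = {(f,p25), (f,p26), (f,p27), (g,p25), (g,p26), (g,p27)}
  {e, f, g} × {p25, p26, p27} = {(e,p25), (e,p26), (e,p27), (f,p25), (f,p26), (f,p27), (g,p25), (g,p26), (g,p27)}
These 26 distinct sets form the basis B.
Close under arbitrary unions to get τ_{X×Y}; counting gives |τ_{X×Y}| = 108.


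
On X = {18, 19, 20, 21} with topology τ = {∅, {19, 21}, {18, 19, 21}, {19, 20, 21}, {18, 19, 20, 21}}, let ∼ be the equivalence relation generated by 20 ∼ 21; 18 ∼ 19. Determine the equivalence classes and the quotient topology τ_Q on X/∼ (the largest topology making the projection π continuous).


X/∼ = {[18=19], [20=21]}; |τ_Q| = 2.

Equivalence classes: [18=19], [20=21].
Quotient map π: X → X/∼ sends 18 ↦ [18=19], 19 ↦ [18=19], 20 ↦ [20=21], 21 ↦ [20=21].
For each subset V ⊆ X/∼, compute π^{-1}(V) ⊆ X and check whether π^{-1}(V) ∈ τ. V is open in τ_Q iff π^{-1}(V) ∈ τ.
  V = {}: π^{-1}(V) = ∅ ∈ τ ✓.
  V = {[18=19]}: π^{-1}(V) = {18, 19} ∉ τ ✗.
  V = {[20=21]}: π^{-1}(V) = {20, 21} ∉ τ ✗.
  V = {[18=19], [20=21]}: π^{-1}(V) = {18, 19, 20, 21} ∈ τ ✓.
Open sets in the quotient: τ_Q = {{}, {[18=19], [20=21]}} (2 elements).


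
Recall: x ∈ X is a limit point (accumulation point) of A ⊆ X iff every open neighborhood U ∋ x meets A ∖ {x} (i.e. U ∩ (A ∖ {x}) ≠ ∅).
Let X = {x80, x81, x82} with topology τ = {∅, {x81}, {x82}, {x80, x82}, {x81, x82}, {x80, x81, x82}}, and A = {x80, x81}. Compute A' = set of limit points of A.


A' = ∅

For each x ∈ X, list the open sets U ∈ τ with x ∈ U, then check whether U ∩ (A ∖ {x}) ≠ ∅ for every such U.
  x = x80: open {x80, x82} ∋ x has {x80, x82} ∩ (A ∖ {x80}) = ∅, so x is NOT a limit point.
  x = x81: open {x81} ∋ x has {x81} ∩ (A ∖ {x81}) = ∅, so x is NOT a limit point.
  x = x82: open {x82} ∋ x has {x82} ∩ (A ∖ {x82}) = ∅, so x is NOT a limit point.
Collecting: A' = ∅.


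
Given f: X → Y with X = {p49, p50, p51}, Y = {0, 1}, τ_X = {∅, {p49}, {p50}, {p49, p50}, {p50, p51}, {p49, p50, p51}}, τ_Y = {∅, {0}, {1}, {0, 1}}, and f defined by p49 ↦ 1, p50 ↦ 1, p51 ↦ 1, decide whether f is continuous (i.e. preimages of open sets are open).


f IS continuous.

Compute f^{-1}(U) for each U ∈ τ_Y:
  U = ∅: f^{-1}(U) = ∅ ∈ τ_X ✓.
  U = {0}: f^{-1}(U) = ∅ ∈ τ_X ✓.
  U = {1}: f^{-1}(U) = {p49, p50, p51} ∈ τ_X ✓.
  U = {0, 1}: f^{-1}(U) = {p49, p50, p51} ∈ τ_X ✓.
Every preimage lies in τ_X, so f IS continuous.


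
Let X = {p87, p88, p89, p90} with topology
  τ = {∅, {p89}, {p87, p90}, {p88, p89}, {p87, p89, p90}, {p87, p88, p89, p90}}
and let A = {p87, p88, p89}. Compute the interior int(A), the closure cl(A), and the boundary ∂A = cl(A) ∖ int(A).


int(A) = {p88, p89}, cl(A) = {p87, p88, p89, p90}, ∂A = {p87, p90}.

Closed sets in (X, τ) are complements of opens:
  closed(X, τ) = {∅, {p88}, {p87, p90}, {p88, p89}, {p87, p88, p90}, {p87, p88, p89, p90}}.
int(A) = ⋃ {U ∈ τ : U ⊆ A}. Opens contained in A: ∅, {p89}, {p88, p89}.
Taking the union of these: int(A) = {p88, p89}.
cl(A) = ⋂ {C closed : A ⊆ C}. Closed sets containing A: {p87, p88, p89, p90}.
Intersecting these: cl(A) = {p87, p88, p89, p90}.
∂A = cl(A) ∖ int(A) = {p87, p88, p89, p90} ∖ {p88, p89} = {p87, p90}.


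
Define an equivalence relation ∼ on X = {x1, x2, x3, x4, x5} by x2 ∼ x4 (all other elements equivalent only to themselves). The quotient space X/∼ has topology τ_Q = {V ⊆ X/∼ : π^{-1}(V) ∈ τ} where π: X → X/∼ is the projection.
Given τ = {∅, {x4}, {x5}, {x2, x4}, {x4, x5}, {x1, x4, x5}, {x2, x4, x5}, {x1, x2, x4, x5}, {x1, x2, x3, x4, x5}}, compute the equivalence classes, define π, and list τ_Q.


X/∼ = {[x1], [x2=x4], [x3], [x5]}; |τ_Q| = 6.

Equivalence classes: [x1], [x2=x4], [x3], [x5].
Quotient map π: X → X/∼ sends x1 ↦ [x1], x2 ↦ [x2=x4], x3 ↦ [x3], x4 ↦ [x2=x4], x5 ↦ [x5].
For each subset V ⊆ X/∼, compute π^{-1}(V) ⊆ X and check whether π^{-1}(V) ∈ τ. V is open in τ_Q iff π^{-1}(V) ∈ τ.
  V = {}: π^{-1}(V) = ∅ ∈ τ ✓.
  V = {[x1]}: π^{-1}(V) = {x1} ∉ τ ✗.
  V = {[x2=x4]}: π^{-1}(V) = {x2, x4} ∈ τ ✓.
  V = {[x1], [x2=x4]}: π^{-1}(V) = {x1, x2, x4} ∉ τ ✗.
  V = {[x3]}: π^{-1}(V) = {x3} ∉ τ ✗.
  V = {[x1], [x3]}: π^{-1}(V) = {x1, x3} ∉ τ ✗.
  V = {[x2=x4], [x3]}: π^{-1}(V) = {x2, x3, x4} ∉ τ ✗.
  V = {[x1], [x2=x4], [x3]}: π^{-1}(V) = {x1, x2, x3, x4} ∉ τ ✗.
  V = {[x5]}: π^{-1}(V) = {x5} ∈ τ ✓.
  V = {[x1], [x5]}: π^{-1}(V) = {x1, x5} ∉ τ ✗.
  V = {[x2=x4], [x5]}: π^{-1}(V) = {x2, x4, x5} ∈ τ ✓.
  V = {[x1], [x2=x4], [x5]}: π^{-1}(V) = {x1, x2, x4, x5} ∈ τ ✓.
  V = {[x3], [x5]}: π^{-1}(V) = {x3, x5} ∉ τ ✗.
  V = {[x1], [x3], [x5]}: π^{-1}(V) = {x1, x3, x5} ∉ τ ✗.
  V = {[x2=x4], [x3], [x5]}: π^{-1}(V) = {x2, x3, x4, x5} ∉ τ ✗.
  V = {[x1], [x2=x4], [x3], [x5]}: π^{-1}(V) = {x1, x2, x3, x4, x5} ∈ τ ✓.
Open sets in the quotient: τ_Q = {{}, {[x2=x4]}, {[x5]}, {[x2=x4], [x5]}, {[x1], [x2=x4], [x5]}, {[x1], [x2=x4], [x3], [x5]}} (6 elements).
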